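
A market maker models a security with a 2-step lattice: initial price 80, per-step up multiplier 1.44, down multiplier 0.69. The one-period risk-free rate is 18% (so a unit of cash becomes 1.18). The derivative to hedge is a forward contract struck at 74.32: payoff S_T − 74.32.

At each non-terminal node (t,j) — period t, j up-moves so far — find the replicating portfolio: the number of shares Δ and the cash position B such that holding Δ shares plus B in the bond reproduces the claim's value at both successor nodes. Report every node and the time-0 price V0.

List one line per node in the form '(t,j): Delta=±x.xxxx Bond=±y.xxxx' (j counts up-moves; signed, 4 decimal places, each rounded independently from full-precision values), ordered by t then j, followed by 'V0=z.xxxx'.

Since d<R<u, set p* = (R−d)/(u−d) = 0.6533; price each node as the discounted p*-expectation of its children.
At expiry t=2: V(2,0)=-36.2320, V(2,1)=5.1680, V(2,2)=91.5680
  t=1,j=0: stock 55.2000 → up 79.4880 (V=5.1680), down 38.0880 (V=-36.2320). Price -7.7831; hedge Δ=1.0000, bond B=-62.9831.
  t=1,j=1: stock 115.2000 → up 165.8880 (V=91.5680), down 79.4880 (V=5.1680). Price 52.2169; hedge Δ=1.0000, bond B=-62.9831.
  t=0,j=0: stock 80.0000 → up 115.2000 (V=52.2169), down 55.2000 (V=-7.7831). Price 26.6245; hedge Δ=1.0000, bond B=-53.3755.
Self-financing check: at every node Δ·S+B equals the discounted successor values.

(0,0): Delta=1.0000 Bond=-53.3755
(1,0): Delta=1.0000 Bond=-62.9831
(1,1): Delta=1.0000 Bond=-62.9831
V0=26.6245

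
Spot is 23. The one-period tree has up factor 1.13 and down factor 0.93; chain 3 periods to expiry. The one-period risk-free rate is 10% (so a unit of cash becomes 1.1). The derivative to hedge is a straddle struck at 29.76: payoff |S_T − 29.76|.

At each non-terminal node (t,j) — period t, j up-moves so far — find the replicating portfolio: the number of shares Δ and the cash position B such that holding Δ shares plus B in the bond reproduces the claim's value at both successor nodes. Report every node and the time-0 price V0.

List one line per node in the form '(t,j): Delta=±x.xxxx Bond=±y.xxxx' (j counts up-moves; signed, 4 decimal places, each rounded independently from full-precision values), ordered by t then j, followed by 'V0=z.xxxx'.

(0,0): Delta=-0.1104 Bond=5.0606
(1,0): Delta=-1.0000 Bond=24.5950
(1,1): Delta=0.0188 Bond=2.2087
(2,0): Delta=-1.0000 Bond=27.0545
(2,1): Delta=-1.0000 Bond=27.0545
(2,2): Delta=0.1668 Bond=-1.9161
V0=2.5212

Since d<R<u, set p* = (R−d)/(u−d) = 0.8500; price each node as the discounted p*-expectation of its children.
At expiry t=3: V(3,0)=11.2598, V(3,1)=7.2812, V(3,2)=2.4471, V(3,3)=3.4266
(2,0): S=19.8927. Δ = (V_up−V_dn)/(S_up−S_dn) = (7.2812−11.2598)/(22.4788−18.5002) = -1.0000. V = [p*·7.2812 + (1−p*)·11.2598]/1.1 = 7.1618. B = V − Δ·S = 27.0545.
(2,1): S=24.1707. Δ = (V_up−V_dn)/(S_up−S_dn) = (2.4471−7.2812)/(27.3129−22.4788) = -1.0000. V = [p*·2.4471 + (1−p*)·7.2812]/1.1 = 2.8838. B = V − Δ·S = 27.0545.
(2,2): S=29.3687. Δ = (V_up−V_dn)/(S_up−S_dn) = (3.4266−2.4471)/(33.1866−27.3129) = 0.1668. V = [p*·3.4266 + (1−p*)·2.4471]/1.1 = 2.9815. B = V − Δ·S = -1.9161.
(1,0): S=21.3900. Δ = (V_up−V_dn)/(S_up−S_dn) = (2.8838−7.1618)/(24.1707−19.8927) = -1.0000. V = [p*·2.8838 + (1−p*)·7.1618]/1.1 = 3.2050. B = V − Δ·S = 24.5950.
(1,1): S=25.9900. Δ = (V_up−V_dn)/(S_up−S_dn) = (2.9815−2.8838)/(29.3687−24.1707) = 0.0188. V = [p*·2.9815 + (1−p*)·2.8838]/1.1 = 2.6972. B = V − Δ·S = 2.2087.
(0,0): S=23.0000. Δ = (V_up−V_dn)/(S_up−S_dn) = (2.6972−3.2050)/(25.9900−21.3900) = -0.1104. V = [p*·2.6972 + (1−p*)·3.2050]/1.1 = 2.5212. B = V − Δ·S = 5.0606.
Root portfolio cost Δ·23+B reproduces V0=2.5212.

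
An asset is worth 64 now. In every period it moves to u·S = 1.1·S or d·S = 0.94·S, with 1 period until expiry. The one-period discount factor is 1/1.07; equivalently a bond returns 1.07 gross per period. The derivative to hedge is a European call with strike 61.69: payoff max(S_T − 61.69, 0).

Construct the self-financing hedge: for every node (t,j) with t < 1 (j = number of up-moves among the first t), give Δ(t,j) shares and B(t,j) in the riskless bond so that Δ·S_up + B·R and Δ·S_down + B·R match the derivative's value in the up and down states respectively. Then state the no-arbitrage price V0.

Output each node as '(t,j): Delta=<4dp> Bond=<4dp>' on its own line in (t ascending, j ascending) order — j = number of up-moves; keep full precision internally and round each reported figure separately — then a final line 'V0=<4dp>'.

(0,0): Delta=0.8506 Bond=-47.8236
V0=6.6139

Risk-neutral probability p* = (R−d)/(u−d) = (1.07−0.94)/(1.1−0.94) = 0.8125.
Terminal values V(1,·): V(1,0)=0.0000, V(1,1)=8.7100
(0,0): S=64.0000. Δ = (V_up−V_dn)/(S_up−S_dn) = (8.7100−0.0000)/(70.4000−60.1600) = 0.8506. V = [p*·8.7100 + (1−p*)·0.0000]/1.07 = 6.6139. B = V − Δ·S = -47.8236.
Each (Δ,B) replicates both successor values, so the strategy is self-financing and V0 is arbitrage-free.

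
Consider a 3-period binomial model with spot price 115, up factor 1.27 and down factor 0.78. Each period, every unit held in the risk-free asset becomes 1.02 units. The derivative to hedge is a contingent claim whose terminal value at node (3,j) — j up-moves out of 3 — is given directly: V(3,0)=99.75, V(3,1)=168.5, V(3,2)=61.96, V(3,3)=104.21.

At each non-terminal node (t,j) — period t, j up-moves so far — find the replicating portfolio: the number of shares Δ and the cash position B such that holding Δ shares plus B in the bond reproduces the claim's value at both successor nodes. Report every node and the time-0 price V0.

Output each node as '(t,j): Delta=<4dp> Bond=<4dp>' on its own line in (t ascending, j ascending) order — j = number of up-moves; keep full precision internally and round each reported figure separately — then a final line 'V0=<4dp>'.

The replicating-portfolio and risk-neutral prices coincide; use p* = (1.02−0.78)/(1.27−0.78) = 0.4898 for the latter.
Terminal values V(3,·): V(3,0)=99.7500, V(3,1)=168.5000, V(3,2)=61.9600, V(3,3)=104.2100
Node (2,0) S=69.9660: V=(p*·168.5000+(1−p*)·99.7500)/1.02=130.8073; Δ=(168.5000−99.7500)/(88.8568−54.5735)=2.0053; B=V−Δ·S=-9.4988
Node (2,1) S=113.9190: V=(p*·61.9600+(1−p*)·168.5000)/1.02=114.0364; Δ=(61.9600−168.5000)/(144.6771−88.8568)=-1.9086; B=V−Δ·S=331.4650
Node (2,2) S=185.4835: V=(p*·104.2100+(1−p*)·61.9600)/1.02=81.0332; Δ=(104.2100−61.9600)/(235.5640−144.6771)=0.4649; B=V−Δ·S=-5.1913
Node (1,0) S=89.7000: V=(p*·114.0364+(1−p*)·130.8073)/1.02=120.1892; Δ=(114.0364−130.8073)/(113.9190−69.9660)=-0.3816; B=V−Δ·S=154.4156
Node (1,1) S=146.0500: V=(p*·81.0332+(1−p*)·114.0364)/1.02=95.9525; Δ=(81.0332−114.0364)/(185.4835−113.9190)=-0.4612; B=V−Δ·S=163.3060
Node (0,0) S=115.0000: V=(p*·95.9525+(1−p*)·120.1892)/1.02=106.1943; Δ=(95.9525−120.1892)/(146.0500−89.7000)=-0.4301; B=V−Δ·S=155.6569
Self-financing check: at every node Δ·S+B equals the discounted successor values.

(0,0): Delta=-0.4301 Bond=155.6569
(1,0): Delta=-0.3816 Bond=154.4156
(1,1): Delta=-0.4612 Bond=163.3060
(2,0): Delta=2.0053 Bond=-9.4988
(2,1): Delta=-1.9086 Bond=331.4650
(2,2): Delta=0.4649 Bond=-5.1913
V0=106.1943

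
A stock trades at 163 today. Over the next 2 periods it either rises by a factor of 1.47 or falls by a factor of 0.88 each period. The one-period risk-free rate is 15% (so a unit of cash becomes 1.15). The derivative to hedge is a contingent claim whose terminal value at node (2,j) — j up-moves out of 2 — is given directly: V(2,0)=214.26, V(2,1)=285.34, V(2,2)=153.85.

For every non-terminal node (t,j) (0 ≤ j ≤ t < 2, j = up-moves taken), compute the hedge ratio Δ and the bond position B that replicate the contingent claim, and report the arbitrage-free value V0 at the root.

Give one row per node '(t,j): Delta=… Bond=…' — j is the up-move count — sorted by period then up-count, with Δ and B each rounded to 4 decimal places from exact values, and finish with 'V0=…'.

The replicating-portfolio and risk-neutral prices coincide; use p* = (1.15−0.88)/(1.47−0.88) = 0.4576 for the latter.
Terminal payoffs: V(2,0)=214.2600, V(2,1)=285.3400, V(2,2)=153.8500
Node (1,0) S=143.4400: V=(p*·285.3400+(1−p*)·214.2600)/1.15=214.5984; Δ=(285.3400−214.2600)/(210.8568−126.2272)=0.8399; B=V−Δ·S=94.1238
Node (1,1) S=239.6100: V=(p*·153.8500+(1−p*)·285.3400)/1.15=195.7971; Δ=(153.8500−285.3400)/(352.2267−210.8568)=-0.9301; B=V−Δ·S=418.6615
Node (0,0) S=163.0000: V=(p*·195.7971+(1−p*)·214.5984)/1.15=179.1255; Δ=(195.7971−214.5984)/(239.6100−143.4400)=-0.1955; B=V−Δ·S=210.9922
Root portfolio cost Δ·163+B reproduces V0=179.1255.

(0,0): Delta=-0.1955 Bond=210.9922
(1,0): Delta=0.8399 Bond=94.1238
(1,1): Delta=-0.9301 Bond=418.6615
V0=179.1255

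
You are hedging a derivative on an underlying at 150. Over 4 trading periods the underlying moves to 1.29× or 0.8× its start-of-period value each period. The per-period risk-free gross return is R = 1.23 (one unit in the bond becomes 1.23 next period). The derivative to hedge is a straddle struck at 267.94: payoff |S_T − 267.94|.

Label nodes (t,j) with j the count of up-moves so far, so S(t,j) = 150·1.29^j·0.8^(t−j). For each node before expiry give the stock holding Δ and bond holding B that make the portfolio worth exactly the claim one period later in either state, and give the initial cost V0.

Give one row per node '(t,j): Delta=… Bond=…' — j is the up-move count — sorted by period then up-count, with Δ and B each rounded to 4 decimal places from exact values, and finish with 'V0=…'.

(0,0): Delta=0.4570 Bond=-25.0883
(1,0): Delta=-1.0000 Bond=143.9866
(1,1): Delta=0.5831 Bond=-55.2556
(2,0): Delta=-1.0000 Bond=177.1036
(2,1): Delta=-1.0000 Bond=177.1036
(2,2): Delta=0.7201 Bond=-102.1599
(3,0): Delta=-1.0000 Bond=217.8374
(3,1): Delta=-1.0000 Bond=217.8374
(3,2): Delta=-1.0000 Bond=217.8374
(3,3): Delta=0.8690 Bond=-173.5861
V0=43.4683

Under the risk-neutral measure, an up-move has probability p* = (R−d)/(u−d) = 0.8776 and values discount at R = 1.23.
At expiry t=4: V(4,0)=206.5000, V(4,1)=168.8680, V(4,2)=108.1864, V(4,3)=10.3373, V(4,4)=147.4443
Node (3,0) S=76.8000: V=(p*·168.8680+(1−p*)·206.5000)/1.23=141.0374; Δ=(168.8680−206.5000)/(99.0720−61.4400)=-1.0000; B=V−Δ·S=217.8374
Node (3,1) S=123.8400: V=(p*·108.1864+(1−p*)·168.8680)/1.23=93.9974; Δ=(108.1864−168.8680)/(159.7536−99.0720)=-1.0000; B=V−Δ·S=217.8374
Node (3,2) S=199.6920: V=(p*·10.3373+(1−p*)·108.1864)/1.23=18.1454; Δ=(10.3373−108.1864)/(257.6027−159.7536)=-1.0000; B=V−Δ·S=217.8374
Node (3,3) S=322.0034: V=(p*·147.4443+(1−p*)·10.3373)/1.23=106.2242; Δ=(147.4443−10.3373)/(415.3843−257.6027)=0.8690; B=V−Δ·S=-173.5861
Node (2,0) S=96.0000: V=(p*·93.9974+(1−p*)·141.0374)/1.23=81.1036; Δ=(93.9974−141.0374)/(123.8400−76.8000)=-1.0000; B=V−Δ·S=177.1036
Node (2,1) S=154.8000: V=(p*·18.1454+(1−p*)·93.9974)/1.23=22.3036; Δ=(18.1454−93.9974)/(199.6920−123.8400)=-1.0000; B=V−Δ·S=177.1036
Node (2,2) S=249.6150: V=(p*·106.2242+(1−p*)·18.1454)/1.23=77.5927; Δ=(106.2242−18.1454)/(322.0034−199.6920)=0.7201; B=V−Δ·S=-102.1599
Node (1,0) S=120.0000: V=(p*·22.3036+(1−p*)·81.1036)/1.23=23.9866; Δ=(22.3036−81.1036)/(154.8000−96.0000)=-1.0000; B=V−Δ·S=143.9866
Node (1,1) S=193.5000: V=(p*·77.5927+(1−p*)·22.3036)/1.23=57.5793; Δ=(77.5927−22.3036)/(249.6150−154.8000)=0.5831; B=V−Δ·S=-55.2556
Node (0,0) S=150.0000: V=(p*·57.5793+(1−p*)·23.9866)/1.23=43.4683; Δ=(57.5793−23.9866)/(193.5000−120.0000)=0.4570; B=V−Δ·S=-25.0883
Root portfolio cost Δ·150+B reproduces V0=43.4683.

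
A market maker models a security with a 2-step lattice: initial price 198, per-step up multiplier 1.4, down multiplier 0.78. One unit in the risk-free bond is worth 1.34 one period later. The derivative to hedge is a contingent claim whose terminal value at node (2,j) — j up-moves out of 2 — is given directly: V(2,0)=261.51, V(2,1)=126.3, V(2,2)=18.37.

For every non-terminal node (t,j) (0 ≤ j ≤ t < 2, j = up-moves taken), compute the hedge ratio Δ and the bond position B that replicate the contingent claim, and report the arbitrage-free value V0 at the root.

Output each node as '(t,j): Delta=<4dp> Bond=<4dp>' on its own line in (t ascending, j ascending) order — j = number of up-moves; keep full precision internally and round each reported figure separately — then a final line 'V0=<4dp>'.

(0,0): Delta=-0.6722 Bond=155.0953
(1,0): Delta=-1.4121 Bond=322.0992
(1,1): Delta=-0.6280 Bond=195.5843
V0=22.0067

Risk-neutral probability p* = (R−d)/(u−d) = (1.34−0.78)/(1.4−0.78) = 0.9032.
Terminal values V(2,·): V(2,0)=261.5100, V(2,1)=126.3000, V(2,2)=18.3700
  t=1,j=0: stock 154.4400 → up 216.2160 (V=126.3000), down 120.4632 (V=261.5100). Price 104.0185; hedge Δ=-1.4121, bond B=322.0992.
  t=1,j=1: stock 277.2000 → up 388.0800 (V=18.3700), down 216.2160 (V=126.3000). Price 21.5036; hedge Δ=-0.6280, bond B=195.5843.
  t=0,j=0: stock 198.0000 → up 277.2000 (V=21.5036), down 154.4400 (V=104.0185). Price 22.0067; hedge Δ=-0.6722, bond B=155.0953.
Each (Δ,B) replicates both successor values, so the strategy is self-financing and V0 is arbitrage-free.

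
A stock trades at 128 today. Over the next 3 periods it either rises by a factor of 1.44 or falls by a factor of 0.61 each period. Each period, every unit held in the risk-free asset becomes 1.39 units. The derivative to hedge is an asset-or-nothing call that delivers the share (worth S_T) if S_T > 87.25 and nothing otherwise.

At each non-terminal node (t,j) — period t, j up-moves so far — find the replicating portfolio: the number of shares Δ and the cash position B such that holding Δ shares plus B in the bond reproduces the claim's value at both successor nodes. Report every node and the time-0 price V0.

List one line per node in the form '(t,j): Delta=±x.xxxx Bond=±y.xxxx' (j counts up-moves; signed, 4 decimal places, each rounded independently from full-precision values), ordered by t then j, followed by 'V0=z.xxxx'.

Under the risk-neutral measure, an up-move has probability p* = (R−d)/(u−d) = 0.9398 and values discount at R = 1.39.
Payoff layer (t=3): V(3,0)=0.0000, V(3,1)=0.0000, V(3,2)=161.9067, V(3,3)=382.2060
(2,0): S=47.6288. Δ = (V_up−V_dn)/(S_up−S_dn) = (0.0000−0.0000)/(68.5855−29.0536) = 0.0000. V = [p*·0.0000 + (1−p*)·0.0000]/1.39 = 0.0000. B = V − Δ·S = 0.0000.
(2,1): S=112.4352. Δ = (V_up−V_dn)/(S_up−S_dn) = (161.9067−0.0000)/(161.9067−68.5855) = 1.7349. V = [p*·161.9067 + (1−p*)·0.0000]/1.39 = 109.4628. B = V − Δ·S = -85.6055.
(2,2): S=265.4208. Δ = (V_up−V_dn)/(S_up−S_dn) = (382.2060−161.9067)/(382.2060−161.9067) = 1.0000. V = [p*·382.2060 + (1−p*)·161.9067]/1.39 = 265.4208. B = V − Δ·S = 0.0000.
(1,0): S=78.0800. Δ = (V_up−V_dn)/(S_up−S_dn) = (109.4628−0.0000)/(112.4352−47.6288) = 1.6891. V = [p*·109.4628 + (1−p*)·0.0000]/1.39 = 74.0062. B = V − Δ·S = -57.8767.
(1,1): S=184.3200. Δ = (V_up−V_dn)/(S_up−S_dn) = (265.4208−109.4628)/(265.4208−112.4352) = 1.0194. V = [p*·265.4208 + (1−p*)·109.4628]/1.39 = 184.1912. B = V − Δ·S = -3.7100.
(0,0): S=128.0000. Δ = (V_up−V_dn)/(S_up−S_dn) = (184.1912−74.0062)/(184.3200−78.0800) = 1.0371. V = [p*·184.1912 + (1−p*)·74.0062]/1.39 = 127.7364. B = V − Δ·S = -5.0166.
The time-0 hedge costs 127.7364, which is the no-arbitrage price.

(0,0): Delta=1.0371 Bond=-5.0166
(1,0): Delta=1.6891 Bond=-57.8767
(1,1): Delta=1.0194 Bond=-3.7100
(2,0): Delta=0.0000 Bond=0.0000
(2,1): Delta=1.7349 Bond=-85.6055
(2,2): Delta=1.0000 Bond=0.0000
V0=127.7364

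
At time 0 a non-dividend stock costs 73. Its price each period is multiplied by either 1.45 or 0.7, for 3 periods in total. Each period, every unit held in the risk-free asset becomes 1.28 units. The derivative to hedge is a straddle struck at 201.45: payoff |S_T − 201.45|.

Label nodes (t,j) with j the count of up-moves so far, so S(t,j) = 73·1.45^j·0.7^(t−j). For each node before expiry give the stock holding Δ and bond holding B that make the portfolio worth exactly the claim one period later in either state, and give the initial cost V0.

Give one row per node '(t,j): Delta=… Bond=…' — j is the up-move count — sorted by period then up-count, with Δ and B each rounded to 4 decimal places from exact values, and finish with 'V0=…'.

Risk-neutral probability p* = (R−d)/(u−d) = (1.28−0.7)/(1.45−0.7) = 0.7733.
Payoff layer (t=3): V(3,0)=176.4110, V(3,1)=149.5835, V(3,2)=94.0122, V(3,3)=21.0996
Node (2,0) S=35.7700: V=(p*·149.5835+(1−p*)·176.4110)/1.28=121.6128; Δ=(149.5835−176.4110)/(51.8665−25.0390)=-1.0000; B=V−Δ·S=157.3828
Node (2,1) S=74.0950: V=(p*·94.0122+(1−p*)·149.5835)/1.28=83.2878; Δ=(94.0122−149.5835)/(107.4377−51.8665)=-1.0000; B=V−Δ·S=157.3828
Node (2,2) S=153.4825: V=(p*·21.0996+(1−p*)·94.0122)/1.28=29.3957; Δ=(21.0996−94.0122)/(222.5496−107.4378)=-0.6334; B=V−Δ·S=126.6125
Node (1,0) S=51.1000: V=(p*·83.2878+(1−p*)·121.6128)/1.28=71.8553; Δ=(83.2878−121.6128)/(74.0950−35.7700)=-1.0000; B=V−Δ·S=122.9553
Node (1,1) S=105.8500: V=(p*·29.3957+(1−p*)·83.2878)/1.28=32.5088; Δ=(29.3957−83.2878)/(153.4825−74.0950)=-0.6788; B=V−Δ·S=104.3649
Node (0,0) S=73.0000: V=(p*·32.5088+(1−p*)·71.8553)/1.28=32.3651; Δ=(32.5088−71.8553)/(105.8500−51.1000)=-0.7187; B=V−Δ·S=84.8272
Self-financing check: at every node Δ·S+B equals the discounted successor values.

(0,0): Delta=-0.7187 Bond=84.8272
(1,0): Delta=-1.0000 Bond=122.9553
(1,1): Delta=-0.6788 Bond=104.3649
(2,0): Delta=-1.0000 Bond=157.3828
(2,1): Delta=-1.0000 Bond=157.3828
(2,2): Delta=-0.6334 Bond=126.6125
V0=32.3651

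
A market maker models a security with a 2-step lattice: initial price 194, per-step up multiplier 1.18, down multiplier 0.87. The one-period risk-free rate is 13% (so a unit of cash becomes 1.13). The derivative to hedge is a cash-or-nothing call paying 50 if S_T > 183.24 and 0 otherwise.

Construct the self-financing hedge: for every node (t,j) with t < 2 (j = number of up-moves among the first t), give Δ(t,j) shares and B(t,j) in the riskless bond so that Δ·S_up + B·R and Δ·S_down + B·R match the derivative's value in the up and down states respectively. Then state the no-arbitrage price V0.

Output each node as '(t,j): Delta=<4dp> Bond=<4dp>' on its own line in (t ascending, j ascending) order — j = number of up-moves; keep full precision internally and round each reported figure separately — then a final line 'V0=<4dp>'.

Since d<R<u, set p* = (R−d)/(u−d) = 0.8387; price each node as the discounted p*-expectation of its children.
Payoff layer (t=2): V(2,0)=0.0000, V(2,1)=50.0000, V(2,2)=50.0000
  t=1,j=0: stock 168.7800 → up 199.1604 (V=50.0000), down 146.8386 (V=0.0000). Price 37.1110; hedge Δ=0.9556, bond B=-124.1793.
  t=1,j=1: stock 228.9200 → up 270.1256 (V=50.0000), down 199.1604 (V=50.0000). Price 44.2478; hedge Δ=0.0000, bond B=44.2478.
  t=0,j=0: stock 194.0000 → up 228.9200 (V=44.2478), down 168.7800 (V=37.1110). Price 38.1387; hedge Δ=0.1187, bond B=15.1169.
Root portfolio cost Δ·194+B reproduces V0=38.1387.

(0,0): Delta=0.1187 Bond=15.1169
(1,0): Delta=0.9556 Bond=-124.1793
(1,1): Delta=0.0000 Bond=44.2478
V0=38.1387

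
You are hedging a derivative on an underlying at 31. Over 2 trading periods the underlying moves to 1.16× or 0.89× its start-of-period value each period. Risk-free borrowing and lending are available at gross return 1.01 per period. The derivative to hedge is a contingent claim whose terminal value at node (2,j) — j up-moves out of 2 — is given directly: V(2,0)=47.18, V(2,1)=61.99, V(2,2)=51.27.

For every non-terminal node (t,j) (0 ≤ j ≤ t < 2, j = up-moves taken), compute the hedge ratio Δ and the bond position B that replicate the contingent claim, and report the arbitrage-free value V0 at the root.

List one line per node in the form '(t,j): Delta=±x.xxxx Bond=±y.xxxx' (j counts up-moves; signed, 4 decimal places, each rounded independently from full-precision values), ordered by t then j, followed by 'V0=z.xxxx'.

No-arbitrage ⇒ martingale measure with p* = (R−d)/(u−d) = 0.4444.
Terminal values V(2,·): V(2,0)=47.1800, V(2,1)=61.9900, V(2,2)=51.2700
  t=1,j=0: stock 27.5900 → up 32.0044 (V=61.9900), down 24.5551 (V=47.1800). Price 53.2299; hedge Δ=1.9881, bond B=-1.6219.
  t=1,j=1: stock 35.9600 → up 41.7136 (V=51.2700), down 32.0044 (V=61.9900). Price 56.6590; hedge Δ=-1.1041, bond B=96.3627.
  t=0,j=0: stock 31.0000 → up 35.9600 (V=56.6590), down 27.5900 (V=53.2299). Price 54.2118; hedge Δ=0.4097, bond B=41.5117.
Root portfolio cost Δ·31+B reproduces V0=54.2118.

(0,0): Delta=0.4097 Bond=41.5117
(1,0): Delta=1.9881 Bond=-1.6219
(1,1): Delta=-1.1041 Bond=96.3627
V0=54.2118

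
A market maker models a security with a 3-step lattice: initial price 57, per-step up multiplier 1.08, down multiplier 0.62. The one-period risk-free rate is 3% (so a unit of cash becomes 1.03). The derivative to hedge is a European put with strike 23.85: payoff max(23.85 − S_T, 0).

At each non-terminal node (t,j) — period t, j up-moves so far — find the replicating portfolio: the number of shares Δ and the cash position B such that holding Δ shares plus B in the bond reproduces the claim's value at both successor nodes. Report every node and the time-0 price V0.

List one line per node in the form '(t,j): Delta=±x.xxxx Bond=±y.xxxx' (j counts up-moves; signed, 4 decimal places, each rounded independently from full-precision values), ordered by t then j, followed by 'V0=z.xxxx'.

(0,0): Delta=-0.0056 Bond=0.3354
(1,0): Delta=-0.0753 Bond=2.8111
(1,1): Delta=-0.0007 Bond=0.0448
(2,0): Delta=-1.0000 Bond=23.1553
(2,1): Delta=-0.0106 Bond=0.4247
(2,2): Delta=0.0000 Bond=0.0000
V0=0.0175

Since d<R<u, set p* = (R−d)/(u−d) = 0.8913; price each node as the discounted p*-expectation of its children.
Terminal values V(3,·): V(3,0)=10.2653, V(3,1)=0.1863, V(3,2)=0.0000, V(3,3)=0.0000
(2,0): S=21.9108. Δ = (V_up−V_dn)/(S_up−S_dn) = (0.1863−10.2653)/(23.6637−13.5847) = -1.0000. V = [p*·0.1863 + (1−p*)·10.2653]/1.03 = 1.2445. B = V − Δ·S = 23.1553.
(2,1): S=38.1672. Δ = (V_up−V_dn)/(S_up−S_dn) = (0.0000−0.1863)/(41.2206−23.6637) = -0.0106. V = [p*·0.0000 + (1−p*)·0.1863]/1.03 = 0.0197. B = V − Δ·S = 0.4247.
(2,2): S=66.4848. Δ = (V_up−V_dn)/(S_up−S_dn) = (0.0000−0.0000)/(71.8036−41.2206) = 0.0000. V = [p*·0.0000 + (1−p*)·0.0000]/1.03 = 0.0000. B = V − Δ·S = 0.0000.
(1,0): S=35.3400. Δ = (V_up−V_dn)/(S_up−S_dn) = (0.0197−1.2445)/(38.1672−21.9108) = -0.0753. V = [p*·0.0197 + (1−p*)·1.2445]/1.03 = 0.1484. B = V − Δ·S = 2.8111.
(1,1): S=61.5600. Δ = (V_up−V_dn)/(S_up−S_dn) = (0.0000−0.0197)/(66.4848−38.1672) = -0.0007. V = [p*·0.0000 + (1−p*)·0.0197]/1.03 = 0.0021. B = V − Δ·S = 0.0448.
(0,0): S=57.0000. Δ = (V_up−V_dn)/(S_up−S_dn) = (0.0021−0.1484)/(61.5600−35.3400) = -0.0056. V = [p*·0.0021 + (1−p*)·0.1484]/1.03 = 0.0175. B = V − Δ·S = 0.3354.
Root portfolio cost Δ·57+B reproduces V0=0.0175.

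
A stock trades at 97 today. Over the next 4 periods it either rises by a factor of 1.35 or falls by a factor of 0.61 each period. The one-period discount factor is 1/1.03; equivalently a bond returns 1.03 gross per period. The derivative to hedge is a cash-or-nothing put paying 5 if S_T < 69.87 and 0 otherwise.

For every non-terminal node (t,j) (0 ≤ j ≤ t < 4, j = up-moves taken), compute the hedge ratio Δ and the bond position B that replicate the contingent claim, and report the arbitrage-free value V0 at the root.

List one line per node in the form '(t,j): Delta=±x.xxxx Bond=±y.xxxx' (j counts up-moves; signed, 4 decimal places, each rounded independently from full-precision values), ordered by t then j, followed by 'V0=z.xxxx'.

The replicating-portfolio and risk-neutral prices coincide; use p* = (1.03−0.61)/(1.35−0.61) = 0.5676 for the latter.
At expiry t=4: V(4,0)=5.0000, V(4,1)=5.0000, V(4,2)=5.0000, V(4,3)=0.0000, V(4,4)=0.0000
  t=3,j=0: stock 22.0172 → up 29.7232 (V=5.0000), down 13.4305 (V=5.0000). Price 4.8544; hedge Δ=0.0000, bond B=4.8544.
  t=3,j=1: stock 48.7265 → up 65.7808 (V=5.0000), down 29.7232 (V=5.0000). Price 4.8544; hedge Δ=0.0000, bond B=4.8544.
  t=3,j=2: stock 107.8373 → up 145.5804 (V=0.0000), down 65.7808 (V=5.0000). Price 2.0992; hedge Δ=-0.0627, bond B=8.8559.
  t=3,j=3: stock 238.6564 → up 322.1861 (V=0.0000), down 145.5804 (V=0.0000). Price 0.0000; hedge Δ=0.0000, bond B=0.0000.
  t=2,j=0: stock 36.0937 → up 48.7265 (V=4.8544), down 22.0172 (V=4.8544). Price 4.7130; hedge Δ=0.0000, bond B=4.7130.
  t=2,j=1: stock 79.8795 → up 107.8373 (V=2.0992), down 48.7265 (V=4.8544). Price 3.1948; hedge Δ=-0.0466, bond B=6.9180.
  t=2,j=2: stock 176.7825 → up 238.6564 (V=0.0000), down 107.8373 (V=2.0992). Price 0.8813; hedge Δ=-0.0160, bond B=3.7181.
  t=1,j=0: stock 59.1700 → up 79.8795 (V=3.1948), down 36.0937 (V=4.7130). Price 3.7391; hedge Δ=-0.0347, bond B=5.7908.
  t=1,j=1: stock 130.9500 → up 176.7825 (V=0.8813), down 79.8795 (V=3.1948). Price 1.8269; hedge Δ=-0.0239, bond B=4.9532.
  t=0,j=0: stock 97.0000 → up 130.9500 (V=1.8269), down 59.1700 (V=3.7391). Price 2.5765; hedge Δ=-0.0266, bond B=5.1606.
Each (Δ,B) replicates both successor values, so the strategy is self-financing and V0 is arbitrage-free.

(0,0): Delta=-0.0266 Bond=5.1606
(1,0): Delta=-0.0347 Bond=5.7908
(1,1): Delta=-0.0239 Bond=4.9532
(2,0): Delta=0.0000 Bond=4.7130
(2,1): Delta=-0.0466 Bond=6.9180
(2,2): Delta=-0.0160 Bond=3.7181
(3,0): Delta=0.0000 Bond=4.8544
(3,1): Delta=0.0000 Bond=4.8544
(3,2): Delta=-0.0627 Bond=8.8559
(3,3): Delta=0.0000 Bond=0.0000
V0=2.5765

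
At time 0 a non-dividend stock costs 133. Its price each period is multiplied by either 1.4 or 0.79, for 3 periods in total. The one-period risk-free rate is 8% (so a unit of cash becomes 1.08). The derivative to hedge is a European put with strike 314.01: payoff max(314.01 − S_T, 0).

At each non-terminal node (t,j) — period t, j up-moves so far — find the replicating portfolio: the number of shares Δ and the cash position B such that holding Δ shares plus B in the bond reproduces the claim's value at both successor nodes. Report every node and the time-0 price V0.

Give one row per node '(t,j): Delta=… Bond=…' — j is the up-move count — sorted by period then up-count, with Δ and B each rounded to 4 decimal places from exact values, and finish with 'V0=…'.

Since d<R<u, set p* = (R−d)/(u−d) = 0.4754; price each node as the discounted p*-expectation of its children.
Payoff layer (t=3): V(3,0)=248.4358, V(3,1)=197.8026, V(3,2)=108.0728, V(3,3)=0.0000
Node (2,0) S=83.0053: V=(p*·197.8026+(1−p*)·248.4358)/1.08=207.7447; Δ=(197.8026−248.4358)/(116.2074−65.5742)=-1.0000; B=V−Δ·S=290.7500
Node (2,1) S=147.0980: V=(p*·108.0728+(1−p*)·197.8026)/1.08=143.6520; Δ=(108.0728−197.8026)/(205.9372−116.2074)=-1.0000; B=V−Δ·S=290.7500
Node (2,2) S=260.6800: V=(p*·0.0000+(1−p*)·108.0728)/1.08=52.4944; Δ=(0.0000−108.0728)/(364.9520−205.9372)=-0.6796; B=V−Δ·S=229.6629
Node (1,0) S=105.0700: V=(p*·143.6520+(1−p*)·207.7447)/1.08=164.1430; Δ=(143.6520−207.7447)/(147.0980−83.0053)=-1.0000; B=V−Δ·S=269.2130
Node (1,1) S=186.2000: V=(p*·52.4944+(1−p*)·143.6520)/1.08=92.8840; Δ=(52.4944−143.6520)/(260.6800−147.0980)=-0.8026; B=V−Δ·S=242.3228
Node (0,0) S=133.0000: V=(p*·92.8840+(1−p*)·164.1430)/1.08=120.6165; Δ=(92.8840−164.1430)/(186.2000−105.0700)=-0.8783; B=V−Δ·S=237.4344
Each (Δ,B) replicates both successor values, so the strategy is self-financing and V0 is arbitrage-free.

(0,0): Delta=-0.8783 Bond=237.4344
(1,0): Delta=-1.0000 Bond=269.2130
(1,1): Delta=-0.8026 Bond=242.3228
(2,0): Delta=-1.0000 Bond=290.7500
(2,1): Delta=-1.0000 Bond=290.7500
(2,2): Delta=-0.6796 Bond=229.6629
V0=120.6165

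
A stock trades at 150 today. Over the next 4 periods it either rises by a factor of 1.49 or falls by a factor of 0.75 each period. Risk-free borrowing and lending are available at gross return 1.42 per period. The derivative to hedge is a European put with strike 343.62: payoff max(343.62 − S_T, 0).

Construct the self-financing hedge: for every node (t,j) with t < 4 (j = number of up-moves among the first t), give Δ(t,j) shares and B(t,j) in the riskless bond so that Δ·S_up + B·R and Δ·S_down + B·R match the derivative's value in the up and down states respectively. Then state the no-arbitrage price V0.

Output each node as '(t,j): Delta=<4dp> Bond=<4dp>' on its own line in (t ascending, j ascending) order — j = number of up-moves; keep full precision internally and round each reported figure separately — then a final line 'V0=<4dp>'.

No-arbitrage ⇒ martingale measure with p* = (R−d)/(u−d) = 0.9054.
Terminal payoffs: V(4,0)=296.1591, V(4,1)=249.3309, V(4,2)=156.2991, V(4,3)=0.0000, V(4,4)=0.0000
  t=3,j=0: stock 63.2812 → up 94.2891 (V=249.3309), down 47.4609 (V=296.1591). Price 178.7047; hedge Δ=-1.0000, bond B=241.9859.
  t=3,j=1: stock 125.7188 → up 187.3209 (V=156.2991), down 94.2891 (V=249.3309). Price 116.2672; hedge Δ=-1.0000, bond B=241.9859.
  t=3,j=2: stock 249.7612 → up 372.1443 (V=0.0000), down 187.3209 (V=156.2991). Price 10.4120; hedge Δ=-0.8457, bond B=221.6270.
  t=3,j=3: stock 496.1923 → up 739.3266 (V=0.0000), down 372.1443 (V=0.0000). Price 0.0000; hedge Δ=0.0000, bond B=0.0000.
  t=2,j=0: stock 84.3750 → up 125.7188 (V=116.2672), down 63.2812 (V=178.7047). Price 86.0376; hedge Δ=-1.0000, bond B=170.4126.
  t=2,j=1: stock 167.6250 → up 249.7612 (V=10.4120), down 125.7188 (V=116.2672). Price 14.3840; hedge Δ=-0.8534, bond B=157.4316.
  t=2,j=2: stock 333.0150 → up 496.1923 (V=0.0000), down 249.7612 (V=10.4120). Price 0.6936; hedge Δ=-0.0423, bond B=14.7639.
  t=1,j=0: stock 112.5000 → up 167.6250 (V=14.3840), down 84.3750 (V=86.0376). Price 14.9029; hedge Δ=-0.8607, bond B=111.7320.
  t=1,j=1: stock 223.5000 → up 333.0150 (V=0.6936), down 167.6250 (V=14.3840). Price 1.4005; hedge Δ=-0.0828, bond B=19.9010.
  t=0,j=0: stock 150.0000 → up 223.5000 (V=1.4005), down 112.5000 (V=14.9029). Price 1.8857; hedge Δ=-0.1216, bond B=20.1322.
Self-financing check: at every node Δ·S+B equals the discounted successor values.

(0,0): Delta=-0.1216 Bond=20.1322
(1,0): Delta=-0.8607 Bond=111.7320
(1,1): Delta=-0.0828 Bond=19.9010
(2,0): Delta=-1.0000 Bond=170.4126
(2,1): Delta=-0.8534 Bond=157.4316
(2,2): Delta=-0.0423 Bond=14.7639
(3,0): Delta=-1.0000 Bond=241.9859
(3,1): Delta=-1.0000 Bond=241.9859
(3,2): Delta=-0.8457 Bond=221.6270
(3,3): Delta=0.0000 Bond=0.0000
V0=1.8857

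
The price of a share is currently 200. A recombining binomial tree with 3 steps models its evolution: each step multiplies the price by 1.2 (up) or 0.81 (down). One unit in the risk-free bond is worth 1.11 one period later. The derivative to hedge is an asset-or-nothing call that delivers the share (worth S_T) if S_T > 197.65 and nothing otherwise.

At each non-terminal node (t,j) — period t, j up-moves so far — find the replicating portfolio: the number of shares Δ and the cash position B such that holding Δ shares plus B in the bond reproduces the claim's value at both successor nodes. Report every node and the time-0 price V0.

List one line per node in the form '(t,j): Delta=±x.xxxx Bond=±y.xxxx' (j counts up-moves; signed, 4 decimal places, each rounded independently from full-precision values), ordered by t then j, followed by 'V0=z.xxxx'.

(0,0): Delta=1.5534 Bond=-125.7748
(1,0): Delta=2.5588 Bond=-302.4883
(1,1): Delta=1.3498 Bond=-90.7465
(2,0): Delta=0.0000 Bond=0.0000
(2,1): Delta=3.0769 Bond=-436.4906
(2,2): Delta=1.0000 Bond=0.0000
V0=184.8952

The replicating-portfolio and risk-neutral prices coincide; use p* = (1.11−0.81)/(1.2−0.81) = 0.7692 for the latter.
Payoff layer (t=3): V(3,0)=0.0000, V(3,1)=0.0000, V(3,2)=233.2800, V(3,3)=345.6000
  t=2,j=0: stock 131.2200 → up 157.4640 (V=0.0000), down 106.2882 (V=0.0000). Price 0.0000; hedge Δ=0.0000, bond B=0.0000.
  t=2,j=1: stock 194.4000 → up 233.2800 (V=233.2800), down 157.4640 (V=0.0000). Price 161.6632; hedge Δ=3.0769, bond B=-436.4906.
  t=2,j=2: stock 288.0000 → up 345.6000 (V=345.6000), down 233.2800 (V=233.2800). Price 288.0000; hedge Δ=1.0000, bond B=0.0000.
  t=1,j=0: stock 162.0000 → up 194.4000 (V=161.6632), down 131.2200 (V=0.0000). Price 112.0327; hedge Δ=2.5588, bond B=-302.4883.
  t=1,j=1: stock 240.0000 → up 288.0000 (V=288.0000), down 194.4000 (V=161.6632). Price 233.1940; hedge Δ=1.3498, bond B=-90.7465.
  t=0,j=0: stock 200.0000 → up 240.0000 (V=233.1940), down 162.0000 (V=112.0327). Price 184.8952; hedge Δ=1.5534, bond B=-125.7748.
Each (Δ,B) replicates both successor values, so the strategy is self-financing and V0 is arbitrage-free.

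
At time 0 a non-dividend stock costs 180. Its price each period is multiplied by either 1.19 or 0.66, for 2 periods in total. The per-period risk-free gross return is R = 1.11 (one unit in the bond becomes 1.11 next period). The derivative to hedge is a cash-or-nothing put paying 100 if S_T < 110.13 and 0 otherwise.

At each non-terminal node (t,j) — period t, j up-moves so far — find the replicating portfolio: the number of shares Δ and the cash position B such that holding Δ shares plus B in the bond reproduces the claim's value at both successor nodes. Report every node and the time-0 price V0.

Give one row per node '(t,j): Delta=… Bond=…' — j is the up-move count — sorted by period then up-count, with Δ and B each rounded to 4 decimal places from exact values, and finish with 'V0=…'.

Since d<R<u, set p* = (R−d)/(u−d) = 0.8491; price each node as the discounted p*-expectation of its children.
At expiry t=2: V(2,0)=100.0000, V(2,1)=0.0000, V(2,2)=0.0000
Node (1,0) S=118.8000: V=(p*·0.0000+(1−p*)·100.0000)/1.11=13.5985; Δ=(0.0000−100.0000)/(141.3720−78.4080)=-1.5882; B=V−Δ·S=202.2777
Node (1,1) S=214.2000: V=(p*·0.0000+(1−p*)·0.0000)/1.11=0.0000; Δ=(0.0000−0.0000)/(254.8980−141.3720)=0.0000; B=V−Δ·S=0.0000
Node (0,0) S=180.0000: V=(p*·0.0000+(1−p*)·13.5985)/1.11=1.8492; Δ=(0.0000−13.5985)/(214.2000−118.8000)=-0.1425; B=V−Δ·S=27.5067
Self-financing check: at every node Δ·S+B equals the discounted successor values.

(0,0): Delta=-0.1425 Bond=27.5067
(1,0): Delta=-1.5882 Bond=202.2777
(1,1): Delta=0.0000 Bond=0.0000
V0=1.8492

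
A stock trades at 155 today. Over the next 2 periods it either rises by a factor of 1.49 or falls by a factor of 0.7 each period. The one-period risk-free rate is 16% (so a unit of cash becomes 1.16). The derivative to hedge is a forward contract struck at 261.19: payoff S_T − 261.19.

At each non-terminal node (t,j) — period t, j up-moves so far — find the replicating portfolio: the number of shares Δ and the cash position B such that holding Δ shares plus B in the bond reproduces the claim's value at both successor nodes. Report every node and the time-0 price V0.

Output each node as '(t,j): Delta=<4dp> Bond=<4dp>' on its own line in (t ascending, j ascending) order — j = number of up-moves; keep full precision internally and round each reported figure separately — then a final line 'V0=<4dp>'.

Under the risk-neutral measure, an up-move has probability p* = (R−d)/(u−d) = 0.5823 and values discount at R = 1.16.
Payoff layer (t=2): V(2,0)=-185.2400, V(2,1)=-99.5250, V(2,2)=82.9255
  t=1,j=0: stock 108.5000 → up 161.6650 (V=-99.5250), down 75.9500 (V=-185.2400). Price -116.6638; hedge Δ=1.0000, bond B=-225.1638.
  t=1,j=1: stock 230.9500 → up 344.1155 (V=82.9255), down 161.6650 (V=-99.5250). Price 5.7862; hedge Δ=1.0000, bond B=-225.1638.
  t=0,j=0: stock 155.0000 → up 230.9500 (V=5.7862), down 108.5000 (V=-116.6638). Price -39.1067; hedge Δ=1.0000, bond B=-194.1067.
Check: Δ(0,0)·S0 + B(0,0) = -39.1067 = V0.

(0,0): Delta=1.0000 Bond=-194.1067
(1,0): Delta=1.0000 Bond=-225.1638
(1,1): Delta=1.0000 Bond=-225.1638
V0=-39.1067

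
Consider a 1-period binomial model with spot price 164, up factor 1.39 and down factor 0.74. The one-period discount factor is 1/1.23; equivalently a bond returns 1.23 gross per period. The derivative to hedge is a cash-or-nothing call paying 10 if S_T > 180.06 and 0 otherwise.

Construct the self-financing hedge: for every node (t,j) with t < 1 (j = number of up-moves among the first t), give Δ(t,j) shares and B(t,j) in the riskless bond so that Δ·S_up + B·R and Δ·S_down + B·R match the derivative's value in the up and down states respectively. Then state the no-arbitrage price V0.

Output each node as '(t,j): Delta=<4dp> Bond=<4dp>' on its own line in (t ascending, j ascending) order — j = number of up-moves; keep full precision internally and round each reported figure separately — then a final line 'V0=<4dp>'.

(0,0): Delta=0.0938 Bond=-9.2558
V0=6.1288

Since d<R<u, set p* = (R−d)/(u−d) = 0.7538; price each node as the discounted p*-expectation of its children.
Payoff layer (t=1): V(1,0)=0.0000, V(1,1)=10.0000
Node (0,0) S=164.0000: V=(p*·10.0000+(1−p*)·0.0000)/1.23=6.1288; Δ=(10.0000−0.0000)/(227.9600−121.3600)=0.0938; B=V−Δ·S=-9.2558
Each (Δ,B) replicates both successor values, so the strategy is self-financing and V0 is arbitrage-free.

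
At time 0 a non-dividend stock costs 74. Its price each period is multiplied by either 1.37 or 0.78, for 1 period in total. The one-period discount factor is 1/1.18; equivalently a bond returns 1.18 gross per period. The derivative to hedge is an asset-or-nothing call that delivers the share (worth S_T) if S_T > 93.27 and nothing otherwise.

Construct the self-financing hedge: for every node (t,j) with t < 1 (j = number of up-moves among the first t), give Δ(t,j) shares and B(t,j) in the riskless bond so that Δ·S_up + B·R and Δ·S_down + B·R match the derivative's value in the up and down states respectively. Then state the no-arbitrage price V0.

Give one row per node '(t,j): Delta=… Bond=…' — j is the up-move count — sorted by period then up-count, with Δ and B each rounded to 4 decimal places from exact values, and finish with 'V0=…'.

(0,0): Delta=2.3220 Bond=-113.5829
V0=58.2476

Since d<R<u, set p* = (R−d)/(u−d) = 0.6780; price each node as the discounted p*-expectation of its children.
Terminal payoffs: V(1,0)=0.0000, V(1,1)=101.3800
  t=0,j=0: stock 74.0000 → up 101.3800 (V=101.3800), down 57.7200 (V=0.0000). Price 58.2476; hedge Δ=2.3220, bond B=-113.5829.
Check: Δ(0,0)·S0 + B(0,0) = 58.2476 = V0.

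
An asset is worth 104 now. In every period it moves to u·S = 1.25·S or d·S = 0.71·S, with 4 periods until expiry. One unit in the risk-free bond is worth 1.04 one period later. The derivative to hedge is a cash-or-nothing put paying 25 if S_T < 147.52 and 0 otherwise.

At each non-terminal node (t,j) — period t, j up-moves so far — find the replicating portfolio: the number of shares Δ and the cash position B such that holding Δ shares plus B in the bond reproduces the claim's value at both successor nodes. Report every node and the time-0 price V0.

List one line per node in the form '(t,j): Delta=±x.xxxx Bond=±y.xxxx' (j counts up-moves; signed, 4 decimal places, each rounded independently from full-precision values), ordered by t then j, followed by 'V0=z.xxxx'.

(0,0): Delta=-0.0903 Bond=27.7827
(1,0): Delta=0.0000 Bond=22.2249
(1,1): Delta=-0.1230 Bond=33.1379
(2,0): Delta=0.0000 Bond=23.1139
(2,1): Delta=0.0000 Bond=23.1139
(2,2): Delta=-0.1674 Bond=41.6859
(3,0): Delta=0.0000 Bond=24.0385
(3,1): Delta=0.0000 Bond=24.0385
(3,2): Delta=0.0000 Bond=24.0385
(3,3): Delta=-0.2279 Bond=55.6446
V0=18.3896

No-arbitrage ⇒ martingale measure with p* = (R−d)/(u−d) = 0.6111.
At expiry t=4: V(4,0)=25.0000, V(4,1)=25.0000, V(4,2)=25.0000, V(4,3)=25.0000, V(4,4)=0.0000
  t=3,j=0: stock 37.2227 → up 46.5284 (V=25.0000), down 26.4281 (V=25.0000). Price 24.0385; hedge Δ=0.0000, bond B=24.0385.
  t=3,j=1: stock 65.5330 → up 81.9163 (V=25.0000), down 46.5284 (V=25.0000). Price 24.0385; hedge Δ=0.0000, bond B=24.0385.
  t=3,j=2: stock 115.3750 → up 144.2188 (V=25.0000), down 81.9162 (V=25.0000). Price 24.0385; hedge Δ=0.0000, bond B=24.0385.
  t=3,j=3: stock 203.1250 → up 253.9062 (V=0.0000), down 144.2188 (V=25.0000). Price 9.3483; hedge Δ=-0.2279, bond B=55.6446.
  t=2,j=0: stock 52.4264 → up 65.5330 (V=24.0385), down 37.2227 (V=24.0385). Price 23.1139; hedge Δ=0.0000, bond B=23.1139.
  t=2,j=1: stock 92.3000 → up 115.3750 (V=24.0385), down 65.5330 (V=24.0385). Price 23.1139; hedge Δ=0.0000, bond B=23.1139.
  t=2,j=2: stock 162.5000 → up 203.1250 (V=9.3483), down 115.3750 (V=24.0385). Price 14.4819; hedge Δ=-0.1674, bond B=41.6859.
  t=1,j=0: stock 73.8400 → up 92.3000 (V=23.1139), down 52.4264 (V=23.1139). Price 22.2249; hedge Δ=0.0000, bond B=22.2249.
  t=1,j=1: stock 130.0000 → up 162.5000 (V=14.4819), down 92.3000 (V=23.1139). Price 17.1527; hedge Δ=-0.1230, bond B=33.1379.
  t=0,j=0: stock 104.0000 → up 130.0000 (V=17.1527), down 73.8400 (V=22.2249). Price 18.3896; hedge Δ=-0.0903, bond B=27.7827.
Check: Δ(0,0)·S0 + B(0,0) = 18.3896 = V0.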